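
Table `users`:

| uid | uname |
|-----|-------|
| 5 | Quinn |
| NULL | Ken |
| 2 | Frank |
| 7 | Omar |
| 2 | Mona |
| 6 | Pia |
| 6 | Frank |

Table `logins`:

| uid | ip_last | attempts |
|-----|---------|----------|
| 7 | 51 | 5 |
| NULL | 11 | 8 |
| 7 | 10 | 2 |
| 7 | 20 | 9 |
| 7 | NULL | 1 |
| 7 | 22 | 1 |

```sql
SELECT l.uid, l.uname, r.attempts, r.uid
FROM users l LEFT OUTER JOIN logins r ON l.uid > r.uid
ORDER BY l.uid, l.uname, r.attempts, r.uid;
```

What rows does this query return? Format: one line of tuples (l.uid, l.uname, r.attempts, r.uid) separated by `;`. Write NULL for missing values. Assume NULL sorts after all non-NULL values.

(2, Frank, NULL, NULL); (2, Mona, NULL, NULL); (5, Quinn, NULL, NULL); (6, Frank, NULL, NULL); (6, Pia, NULL, NULL); (7, Omar, NULL, NULL); (NULL, Ken, NULL, NULL)

LEFT JOIN keeps every row from `users`; unmatched rows get NULL for `logins`'s columns.
Matching on l.uid > r.uid. A NULL in a compared column never satisfies the condition.
Matched pairs: 0; unmatched l rows kept: 7.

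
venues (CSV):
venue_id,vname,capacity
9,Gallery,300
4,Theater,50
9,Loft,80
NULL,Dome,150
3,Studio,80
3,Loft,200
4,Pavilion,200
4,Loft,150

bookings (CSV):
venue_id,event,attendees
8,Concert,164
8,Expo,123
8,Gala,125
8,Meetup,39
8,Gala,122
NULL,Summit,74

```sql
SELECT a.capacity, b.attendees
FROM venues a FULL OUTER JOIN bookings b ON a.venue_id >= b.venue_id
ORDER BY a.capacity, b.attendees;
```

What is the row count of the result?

17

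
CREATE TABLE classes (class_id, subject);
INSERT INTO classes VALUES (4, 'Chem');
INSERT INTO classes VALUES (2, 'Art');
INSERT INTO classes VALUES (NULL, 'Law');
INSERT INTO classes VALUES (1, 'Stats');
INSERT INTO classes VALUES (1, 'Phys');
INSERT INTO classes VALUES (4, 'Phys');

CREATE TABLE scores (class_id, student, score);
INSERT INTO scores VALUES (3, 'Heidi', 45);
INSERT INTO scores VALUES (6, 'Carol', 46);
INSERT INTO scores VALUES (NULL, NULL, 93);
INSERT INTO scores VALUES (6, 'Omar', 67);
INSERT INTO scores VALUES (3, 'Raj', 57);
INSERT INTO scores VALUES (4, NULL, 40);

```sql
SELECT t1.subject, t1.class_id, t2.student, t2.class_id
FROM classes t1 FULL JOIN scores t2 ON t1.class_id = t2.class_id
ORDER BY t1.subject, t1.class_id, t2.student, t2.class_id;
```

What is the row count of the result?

FULL OUTER JOIN keeps every row from both sides; unmatched rows get NULL for the other side's columns.
Matching on t1.class_id = t2.class_id. A NULL in a compared column never satisfies the condition.
- class_id=4: 1 matching t2 row(s), so 1 row(s) emitted.
- class_id=2: no t2 row matches, row kept with t2 columns NULL.
- class_id=NULL: no t2 row matches, row kept with t2 columns NULL.
- class_id=1: no t2 row matches, row kept with t2 columns NULL.
- class_id=1: no t2 row matches, row kept with t2 columns NULL.
- class_id=4: 1 matching t2 row(s), so 1 row(s) emitted.
- 5 row(s) from t2 found no t1 partner → padded with NULL.
Total: 2 matched + 9 padded = 11 rows.

11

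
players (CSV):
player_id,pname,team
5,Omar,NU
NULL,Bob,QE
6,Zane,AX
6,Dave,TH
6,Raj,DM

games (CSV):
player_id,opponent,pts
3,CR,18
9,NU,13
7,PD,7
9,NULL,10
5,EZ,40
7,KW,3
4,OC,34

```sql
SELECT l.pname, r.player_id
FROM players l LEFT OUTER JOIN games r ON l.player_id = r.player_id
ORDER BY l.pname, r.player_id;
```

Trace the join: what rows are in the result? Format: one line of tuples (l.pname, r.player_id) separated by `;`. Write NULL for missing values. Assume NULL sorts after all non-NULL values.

(Bob, NULL); (Dave, NULL); (Omar, 5); (Raj, NULL); (Zane, NULL)

LEFT JOIN keeps every row from `players`; unmatched rows get NULL for `games`'s columns.
Matching on l.player_id = r.player_id. A NULL in a compared column never satisfies the condition.
- l[0] player_id=5 → 1 match(es) in r → 1 row(s).
- l[1] player_id=NULL → no match; kept with NULLs on the r side.
- l[2] player_id=6 → no match; kept with NULLs on the r side.
- l[3] player_id=6 → no match; kept with NULLs on the r side.
- l[4] player_id=6 → no match; kept with NULLs on the r side.
After projecting and ordering:
l.pname | r.player_id
Bob | NULL
Dave | NULL
Omar | 5
Raj | NULL
Zane | NULL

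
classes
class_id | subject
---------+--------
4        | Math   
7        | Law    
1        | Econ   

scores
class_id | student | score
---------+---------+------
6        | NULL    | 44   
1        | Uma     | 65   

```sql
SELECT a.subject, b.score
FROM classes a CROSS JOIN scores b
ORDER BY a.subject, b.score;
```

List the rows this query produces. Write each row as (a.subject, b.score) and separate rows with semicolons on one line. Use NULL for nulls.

(Econ, 44); (Econ, 65); (Law, 44); (Law, 65); (Math, 44); (Math, 65)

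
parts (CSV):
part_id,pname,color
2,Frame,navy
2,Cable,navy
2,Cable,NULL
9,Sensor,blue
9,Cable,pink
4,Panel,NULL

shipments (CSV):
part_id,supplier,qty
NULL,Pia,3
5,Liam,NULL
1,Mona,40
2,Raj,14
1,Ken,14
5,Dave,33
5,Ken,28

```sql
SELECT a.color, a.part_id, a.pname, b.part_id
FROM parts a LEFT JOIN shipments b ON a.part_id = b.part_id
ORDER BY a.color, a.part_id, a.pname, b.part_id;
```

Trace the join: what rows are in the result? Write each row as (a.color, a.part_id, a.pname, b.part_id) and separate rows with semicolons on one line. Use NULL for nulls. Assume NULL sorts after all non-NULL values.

(blue, 9, Sensor, NULL); (navy, 2, Cable, 2); (navy, 2, Frame, 2); (pink, 9, Cable, NULL); (NULL, 2, Cable, 2); (NULL, 4, Panel, NULL)

LEFT JOIN keeps every row from `parts`; unmatched rows get NULL for `shipments`'s columns.
Matching on a.part_id = b.part_id. A NULL in a compared column never satisfies the condition.
- a[0] part_id=2 → 1 match(es) in b → 1 row(s).
- a[1] part_id=2 → 1 match(es) in b → 1 row(s).
- a[2] part_id=2 → 1 match(es) in b → 1 row(s).
- a[3] part_id=9 → no match; kept with NULLs on the b side.
- a[4] part_id=9 → no match; kept with NULLs on the b side.
- a[5] part_id=4 → no match; kept with NULLs on the b side.
After projecting and ordering:
a.color | a.part_id | a.pname | b.part_id
blue | 9 | Sensor | NULL
navy | 2 | Cable | 2
navy | 2 | Frame | 2
pink | 9 | Cable | NULL
NULL | 2 | Cable | 2
NULL | 4 | Panel | NULL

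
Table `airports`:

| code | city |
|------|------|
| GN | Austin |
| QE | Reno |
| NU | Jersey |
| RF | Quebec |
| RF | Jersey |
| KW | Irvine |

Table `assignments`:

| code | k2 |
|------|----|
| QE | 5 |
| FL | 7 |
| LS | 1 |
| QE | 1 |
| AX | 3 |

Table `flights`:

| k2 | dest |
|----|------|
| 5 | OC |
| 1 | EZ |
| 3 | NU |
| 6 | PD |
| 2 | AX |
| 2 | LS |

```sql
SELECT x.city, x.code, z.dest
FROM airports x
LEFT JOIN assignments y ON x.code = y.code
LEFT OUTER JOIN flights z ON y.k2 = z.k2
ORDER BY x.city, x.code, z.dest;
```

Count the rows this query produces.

7

Joins associate left-to-right: airports LEFT JOIN assignments on code gives 7 intermediate row(s).
Then LEFT JOIN `flights z` on k2: each of those 7 rows is kept; rows whose y.k2 has no match in z get NULL for z's columns.
Result: 7 row(s).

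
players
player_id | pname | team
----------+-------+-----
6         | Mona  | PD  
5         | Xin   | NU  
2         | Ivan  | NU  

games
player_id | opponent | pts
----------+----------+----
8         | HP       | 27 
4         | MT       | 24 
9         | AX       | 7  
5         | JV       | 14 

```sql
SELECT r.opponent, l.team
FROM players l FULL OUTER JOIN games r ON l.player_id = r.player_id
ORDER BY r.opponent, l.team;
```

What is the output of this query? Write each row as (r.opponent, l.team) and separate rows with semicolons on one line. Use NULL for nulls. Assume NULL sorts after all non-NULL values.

FULL OUTER JOIN keeps every row from both sides; unmatched rows get NULL for the other side's columns.
Matching on l.player_id = r.player_id.
- l[0] player_id=6 → no match; kept with NULLs on the r side.
- l[1] player_id=5 → 1 match(es) in r → 1 row(s).
- l[2] player_id=2 → no match; kept with NULLs on the r side.
- 3 r row(s) had no l match → kept, l columns NULL.
After projecting and ordering:
r.opponent | l.team
AX | NULL
HP | NULL
JV | NU
MT | NULL
NULL | NU
NULL | PD

(AX, NULL); (HP, NULL); (JV, NU); (MT, NULL); (NULL, NU); (NULL, PD)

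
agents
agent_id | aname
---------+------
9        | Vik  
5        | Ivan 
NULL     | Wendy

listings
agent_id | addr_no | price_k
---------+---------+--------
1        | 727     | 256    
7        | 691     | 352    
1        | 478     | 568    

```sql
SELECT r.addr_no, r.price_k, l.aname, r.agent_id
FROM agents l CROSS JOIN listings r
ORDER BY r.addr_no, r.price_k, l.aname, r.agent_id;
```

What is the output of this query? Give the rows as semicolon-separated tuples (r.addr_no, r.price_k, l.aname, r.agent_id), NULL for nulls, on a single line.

(478, 568, Ivan, 1); (478, 568, Vik, 1); (478, 568, Wendy, 1); (691, 352, Ivan, 7); (691, 352, Vik, 7); (691, 352, Wendy, 7); (727, 256, Ivan, 1); (727, 256, Vik, 1); (727, 256, Wendy, 1)

CROSS JOIN pairs every row of `agents` with every row of `listings`: 3 × 3 = 9 rows.
After projecting and ordering:
r.addr_no | r.price_k | l.aname | r.agent_id
478 | 568 | Ivan | 1
478 | 568 | Vik | 1
478 | 568 | Wendy | 1
691 | 352 | Ivan | 7
691 | 352 | Vik | 7
691 | 352 | Wendy | 7
727 | 256 | Ivan | 1
727 | 256 | Vik | 1
727 | 256 | Wendy | 1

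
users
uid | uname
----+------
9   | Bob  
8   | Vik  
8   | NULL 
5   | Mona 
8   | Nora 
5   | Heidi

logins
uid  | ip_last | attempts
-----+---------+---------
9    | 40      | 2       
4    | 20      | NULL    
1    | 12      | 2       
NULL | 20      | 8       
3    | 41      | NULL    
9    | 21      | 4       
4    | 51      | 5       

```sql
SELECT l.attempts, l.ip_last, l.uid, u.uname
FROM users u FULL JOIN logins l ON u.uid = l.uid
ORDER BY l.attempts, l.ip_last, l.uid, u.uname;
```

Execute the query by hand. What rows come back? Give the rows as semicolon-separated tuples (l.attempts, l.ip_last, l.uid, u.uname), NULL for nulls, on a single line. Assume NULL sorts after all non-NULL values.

(2, 12, 1, NULL); (2, 40, 9, Bob); (4, 21, 9, Bob); (5, 51, 4, NULL); (8, 20, NULL, NULL); (NULL, 20, 4, NULL); (NULL, 41, 3, NULL); (NULL, NULL, NULL, Heidi); (NULL, NULL, NULL, Mona); (NULL, NULL, NULL, Nora); (NULL, NULL, NULL, Vik); (NULL, NULL, NULL, NULL)

FULL OUTER JOIN keeps every row from both sides; unmatched rows get NULL for the other side's columns.
Matching on u.uid = l.uid. A NULL in a compared column never satisfies the condition.
Matched pairs: 2; unmatched u rows kept: 5; unmatched l rows kept: 5.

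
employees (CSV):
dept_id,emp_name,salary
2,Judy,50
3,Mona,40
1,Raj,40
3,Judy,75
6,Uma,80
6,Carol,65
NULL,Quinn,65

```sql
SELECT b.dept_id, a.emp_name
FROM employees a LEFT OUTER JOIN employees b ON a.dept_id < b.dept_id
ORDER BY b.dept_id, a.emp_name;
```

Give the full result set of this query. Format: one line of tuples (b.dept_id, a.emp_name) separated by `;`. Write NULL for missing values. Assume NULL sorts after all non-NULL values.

LEFT JOIN keeps every row from `employees a`; unmatched rows get NULL for `employees b`'s columns.
Matching on a.dept_id < b.dept_id. A NULL in a compared column never satisfies the condition.
- a[0] dept_id=2 → 4 match(es) in b → 4 row(s).
- a[1] dept_id=3 → 2 match(es) in b → 2 row(s).
- a[2] dept_id=1 → 5 match(es) in b → 5 row(s).
- a[3] dept_id=3 → 2 match(es) in b → 2 row(s).
- a[4] dept_id=6 → no match; kept with NULLs on the b side.
- a[5] dept_id=6 → no match; kept with NULLs on the b side.
- a[6] dept_id=NULL → no match; kept with NULLs on the b side.

(2, Raj); (3, Judy); (3, Judy); (3, Raj); (3, Raj); (6, Judy); (6, Judy); (6, Judy); (6, Judy); (6, Mona); (6, Mona); (6, Raj); (6, Raj); (NULL, Carol); (NULL, Quinn); (NULL, Uma)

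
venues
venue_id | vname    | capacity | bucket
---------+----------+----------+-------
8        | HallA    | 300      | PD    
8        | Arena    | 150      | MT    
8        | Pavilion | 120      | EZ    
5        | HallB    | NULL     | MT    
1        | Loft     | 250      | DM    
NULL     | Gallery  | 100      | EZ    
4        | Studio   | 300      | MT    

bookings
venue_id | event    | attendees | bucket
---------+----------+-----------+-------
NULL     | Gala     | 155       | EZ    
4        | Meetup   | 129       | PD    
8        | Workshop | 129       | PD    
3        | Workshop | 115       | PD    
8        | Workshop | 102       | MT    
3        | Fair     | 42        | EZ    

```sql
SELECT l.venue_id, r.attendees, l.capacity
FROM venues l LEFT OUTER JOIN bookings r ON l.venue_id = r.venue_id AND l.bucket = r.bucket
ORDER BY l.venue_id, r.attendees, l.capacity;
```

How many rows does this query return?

7

LEFT JOIN keeps every row from `venues`; unmatched rows get NULL for `bookings`'s columns.
Matching on l.venue_id = r.venue_id AND l.bucket = r.bucket. A NULL in a compared column never satisfies the condition.
Matched pairs: 2; unmatched l rows kept: 5.
Total: 2 matched + 5 padded = 7 rows.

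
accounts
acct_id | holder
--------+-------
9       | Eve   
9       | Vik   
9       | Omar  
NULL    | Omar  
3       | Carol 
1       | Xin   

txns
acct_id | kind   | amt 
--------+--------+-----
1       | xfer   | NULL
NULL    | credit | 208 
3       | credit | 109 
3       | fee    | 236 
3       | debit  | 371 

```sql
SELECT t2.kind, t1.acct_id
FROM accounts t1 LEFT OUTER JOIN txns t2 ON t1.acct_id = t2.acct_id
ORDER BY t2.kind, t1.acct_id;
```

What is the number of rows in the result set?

8

LEFT JOIN keeps every row from `accounts`; unmatched rows get NULL for `txns`'s columns.
Matching on t1.acct_id = t2.acct_id. A NULL in a compared column never satisfies the condition.
- acct_id=9: no t2 row matches, row kept with t2 columns NULL.
- acct_id=9: no t2 row matches, row kept with t2 columns NULL.
- acct_id=9: no t2 row matches, row kept with t2 columns NULL.
- acct_id=NULL: no t2 row matches, row kept with t2 columns NULL.
- acct_id=3: 3 matching t2 row(s), so 3 row(s) emitted.
- acct_id=1: 1 matching t2 row(s), so 1 row(s) emitted.
Total: 4 matched + 4 padded = 8 rows.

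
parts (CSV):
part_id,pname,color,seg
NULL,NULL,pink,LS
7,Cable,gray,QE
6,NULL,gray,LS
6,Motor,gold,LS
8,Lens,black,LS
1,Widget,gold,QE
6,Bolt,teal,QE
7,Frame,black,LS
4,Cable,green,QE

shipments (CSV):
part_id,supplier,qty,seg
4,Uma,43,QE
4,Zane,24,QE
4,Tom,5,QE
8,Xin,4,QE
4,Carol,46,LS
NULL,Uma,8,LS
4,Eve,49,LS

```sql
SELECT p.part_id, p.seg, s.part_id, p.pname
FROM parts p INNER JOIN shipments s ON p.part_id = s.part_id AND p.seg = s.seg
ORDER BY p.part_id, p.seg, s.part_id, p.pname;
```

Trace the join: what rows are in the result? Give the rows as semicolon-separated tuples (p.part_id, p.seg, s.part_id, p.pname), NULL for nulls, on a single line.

(4, QE, 4, Cable); (4, QE, 4, Cable); (4, QE, 4, Cable)

INNER JOIN keeps only pairs where the ON condition holds.
Matching on p.part_id = s.part_id AND p.seg = s.seg. A NULL in a compared column never satisfies the condition.
- part_id=NULL, seg=LS: no matching s row, dropped.
- part_id=7, seg=QE: no matching s row, dropped.
- part_id=6, seg=LS: no matching s row, dropped.
- part_id=6, seg=LS: no matching s row, dropped.
- part_id=8, seg=LS: no matching s row, dropped.
- part_id=1, seg=QE: no matching s row, dropped.
- part_id=6, seg=QE: no matching s row, dropped.
- part_id=7, seg=LS: no matching s row, dropped.
- part_id=4, seg=QE: 3 matching s row(s), so 3 row(s) emitted.
After projecting and ordering:
p.part_id | p.seg | s.part_id | p.pname
4 | QE | 4 | Cable
4 | QE | 4 | Cable
4 | QE | 4 | Cable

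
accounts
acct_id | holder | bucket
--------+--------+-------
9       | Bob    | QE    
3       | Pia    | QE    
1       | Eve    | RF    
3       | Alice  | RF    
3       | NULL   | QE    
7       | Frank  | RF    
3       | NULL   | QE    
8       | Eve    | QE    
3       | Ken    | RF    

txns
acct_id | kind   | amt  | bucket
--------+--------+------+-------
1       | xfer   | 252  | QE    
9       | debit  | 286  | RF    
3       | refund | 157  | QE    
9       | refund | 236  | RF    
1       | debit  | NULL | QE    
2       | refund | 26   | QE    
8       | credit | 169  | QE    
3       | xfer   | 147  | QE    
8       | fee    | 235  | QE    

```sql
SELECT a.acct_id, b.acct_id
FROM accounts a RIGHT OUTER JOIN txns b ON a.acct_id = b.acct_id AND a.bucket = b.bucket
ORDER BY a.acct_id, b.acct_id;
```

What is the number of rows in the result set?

13

RIGHT JOIN keeps every row from `txns`; unmatched rows get NULL for `accounts`'s columns.
Matching on a.acct_id = b.acct_id AND a.bucket = b.bucket.
- a[0] acct_id=9, bucket=QE → no match.
- a[1] acct_id=3, bucket=QE → 2 match(es) in b → 2 row(s).
- a[2] acct_id=1, bucket=RF → no match.
- a[3] acct_id=3, bucket=RF → no match.
- a[4] acct_id=3, bucket=QE → 2 match(es) in b → 2 row(s).
- a[5] acct_id=7, bucket=RF → no match.
- a[6] acct_id=3, bucket=QE → 2 match(es) in b → 2 row(s).
- a[7] acct_id=8, bucket=QE → 2 match(es) in b → 2 row(s).
- a[8] acct_id=3, bucket=RF → no match.
- plus 5 unmatched b row(s), each kept with NULL a columns.
Total: 8 matched + 5 padded = 13 rows.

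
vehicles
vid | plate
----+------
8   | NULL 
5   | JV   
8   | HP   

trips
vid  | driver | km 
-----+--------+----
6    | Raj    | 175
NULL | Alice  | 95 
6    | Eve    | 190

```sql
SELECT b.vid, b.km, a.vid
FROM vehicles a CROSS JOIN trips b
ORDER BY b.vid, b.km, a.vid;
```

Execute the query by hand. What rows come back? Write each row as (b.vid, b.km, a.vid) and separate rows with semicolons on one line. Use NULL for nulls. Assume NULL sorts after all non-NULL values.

(6, 175, 5); (6, 175, 8); (6, 175, 8); (6, 190, 5); (6, 190, 8); (6, 190, 8); (NULL, 95, 5); (NULL, 95, 8); (NULL, 95, 8)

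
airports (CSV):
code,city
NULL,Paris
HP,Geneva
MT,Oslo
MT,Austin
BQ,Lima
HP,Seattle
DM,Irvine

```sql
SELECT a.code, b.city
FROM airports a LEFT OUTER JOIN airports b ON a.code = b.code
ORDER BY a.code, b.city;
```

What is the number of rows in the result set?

11

LEFT JOIN keeps every row from `airports a`; unmatched rows get NULL for `airports b`'s columns.
Matching on a.code = b.code. A NULL in a compared column never satisfies the condition.
Matched pairs: 10; unmatched a rows kept: 1.
Total: 10 matched + 1 padded = 11 rows.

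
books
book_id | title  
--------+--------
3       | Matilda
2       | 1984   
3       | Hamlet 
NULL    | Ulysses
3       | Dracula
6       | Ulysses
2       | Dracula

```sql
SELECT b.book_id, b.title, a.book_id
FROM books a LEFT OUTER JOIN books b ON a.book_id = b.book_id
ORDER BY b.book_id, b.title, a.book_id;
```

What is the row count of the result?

15

LEFT JOIN keeps every row from `books a`; unmatched rows get NULL for `books b`'s columns.
Matching on a.book_id = b.book_id. A NULL in a compared column never satisfies the condition.
- a (book_id=3) pairs with 3 row(s) of b.
- a (book_id=2) pairs with 2 row(s) of b.
- a (book_id=3) pairs with 3 row(s) of b.
- a (book_id=NULL) has no partner → padded with NULL.
- a (book_id=3) pairs with 3 row(s) of b.
- a (book_id=6) pairs with 1 row(s) of b.
- a (book_id=2) pairs with 2 row(s) of b.
Total: 14 matched + 1 padded = 15 rows.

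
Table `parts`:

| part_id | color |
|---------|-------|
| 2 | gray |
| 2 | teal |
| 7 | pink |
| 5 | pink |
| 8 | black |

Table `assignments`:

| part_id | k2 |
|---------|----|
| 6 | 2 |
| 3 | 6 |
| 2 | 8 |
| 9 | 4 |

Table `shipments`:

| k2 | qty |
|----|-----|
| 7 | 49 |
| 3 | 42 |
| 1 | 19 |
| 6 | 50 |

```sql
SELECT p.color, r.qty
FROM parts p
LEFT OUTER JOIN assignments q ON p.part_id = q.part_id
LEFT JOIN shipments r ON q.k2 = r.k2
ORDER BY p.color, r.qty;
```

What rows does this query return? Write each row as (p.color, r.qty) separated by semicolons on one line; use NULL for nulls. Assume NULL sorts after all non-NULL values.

(black, NULL); (gray, NULL); (pink, NULL); (pink, NULL); (teal, NULL)

Evaluate left to right. First `parts p LEFT JOIN assignments q` on part_id: 5 row(s).
Then LEFT JOIN `shipments r` on k2: each of those 5 rows is kept; rows whose q.k2 has no match in r get NULL for r's columns.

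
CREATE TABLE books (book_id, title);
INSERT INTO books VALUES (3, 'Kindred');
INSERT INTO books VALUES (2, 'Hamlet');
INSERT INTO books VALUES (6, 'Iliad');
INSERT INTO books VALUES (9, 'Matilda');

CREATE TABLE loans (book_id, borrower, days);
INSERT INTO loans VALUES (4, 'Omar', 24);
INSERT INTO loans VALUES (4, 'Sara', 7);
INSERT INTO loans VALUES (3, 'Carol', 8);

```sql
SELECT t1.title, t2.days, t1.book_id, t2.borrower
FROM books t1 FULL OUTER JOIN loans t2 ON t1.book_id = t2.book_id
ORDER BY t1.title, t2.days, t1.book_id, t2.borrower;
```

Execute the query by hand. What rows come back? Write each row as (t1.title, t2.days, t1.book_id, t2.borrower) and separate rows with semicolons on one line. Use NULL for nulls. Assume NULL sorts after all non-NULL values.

(Hamlet, NULL, 2, NULL); (Iliad, NULL, 6, NULL); (Kindred, 8, 3, Carol); (Matilda, NULL, 9, NULL); (NULL, 7, NULL, Sara); (NULL, 24, NULL, Omar)

FULL OUTER JOIN keeps every row from both sides; unmatched rows get NULL for the other side's columns.
Matching on t1.book_id = t2.book_id.
- book_id=3: 1 matching t2 row(s), so 1 row(s) emitted.
- book_id=2: no t2 row matches, row kept with t2 columns NULL.
- book_id=6: no t2 row matches, row kept with t2 columns NULL.
- book_id=9: no t2 row matches, row kept with t2 columns NULL.
- 2 row(s) from t2 found no t1 partner → padded with NULL.
After projecting and ordering:
t1.title | t2.days | t1.book_id | t2.borrower
Hamlet | NULL | 2 | NULL
Iliad | NULL | 6 | NULL
Kindred | 8 | 3 | Carol
Matilda | NULL | 9 | NULL
NULL | 7 | NULL | Sara
NULL | 24 | NULL | Omar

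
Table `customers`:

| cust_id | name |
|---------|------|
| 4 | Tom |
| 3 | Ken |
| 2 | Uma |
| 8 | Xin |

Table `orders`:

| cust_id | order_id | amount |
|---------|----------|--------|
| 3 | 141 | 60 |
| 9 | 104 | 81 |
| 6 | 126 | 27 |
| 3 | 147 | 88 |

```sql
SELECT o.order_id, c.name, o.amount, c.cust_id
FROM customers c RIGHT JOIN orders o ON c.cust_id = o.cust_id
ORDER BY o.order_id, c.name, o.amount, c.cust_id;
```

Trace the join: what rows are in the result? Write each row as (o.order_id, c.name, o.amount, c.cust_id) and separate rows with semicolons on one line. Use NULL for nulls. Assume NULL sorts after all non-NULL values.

(104, NULL, 81, NULL); (126, NULL, 27, NULL); (141, Ken, 60, 3); (147, Ken, 88, 3)

RIGHT JOIN keeps every row from `orders`; unmatched rows get NULL for `customers`'s columns.
Matching on c.cust_id = o.cust_id.
- cust_id=4: no matching o row.
- cust_id=3: 2 matching o row(s), so 2 row(s) emitted.
- cust_id=2: no matching o row.
- cust_id=8: no matching o row.
- plus 2 unmatched o row(s), each kept with NULL c columns.
After projecting and ordering:
o.order_id | c.name | o.amount | c.cust_id
104 | NULL | 81 | NULL
126 | NULL | 27 | NULL
141 | Ken | 60 | 3
147 | Ken | 88 | 3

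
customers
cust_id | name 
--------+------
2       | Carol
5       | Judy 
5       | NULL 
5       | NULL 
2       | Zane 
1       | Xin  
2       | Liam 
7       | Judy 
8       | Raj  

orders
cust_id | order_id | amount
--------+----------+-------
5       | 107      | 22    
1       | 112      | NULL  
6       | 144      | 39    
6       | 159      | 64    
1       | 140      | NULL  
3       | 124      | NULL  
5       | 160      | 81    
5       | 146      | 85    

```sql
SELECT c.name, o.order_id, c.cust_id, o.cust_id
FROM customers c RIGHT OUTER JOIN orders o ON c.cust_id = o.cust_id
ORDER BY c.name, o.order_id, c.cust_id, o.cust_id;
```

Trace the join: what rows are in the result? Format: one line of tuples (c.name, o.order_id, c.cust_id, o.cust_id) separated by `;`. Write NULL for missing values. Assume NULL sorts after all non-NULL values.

(Judy, 107, 5, 5); (Judy, 146, 5, 5); (Judy, 160, 5, 5); (Xin, 112, 1, 1); (Xin, 140, 1, 1); (NULL, 107, 5, 5); (NULL, 107, 5, 5); (NULL, 124, NULL, 3); (NULL, 144, NULL, 6); (NULL, 146, 5, 5); (NULL, 146, 5, 5); (NULL, 159, NULL, 6); (NULL, 160, 5, 5); (NULL, 160, 5, 5)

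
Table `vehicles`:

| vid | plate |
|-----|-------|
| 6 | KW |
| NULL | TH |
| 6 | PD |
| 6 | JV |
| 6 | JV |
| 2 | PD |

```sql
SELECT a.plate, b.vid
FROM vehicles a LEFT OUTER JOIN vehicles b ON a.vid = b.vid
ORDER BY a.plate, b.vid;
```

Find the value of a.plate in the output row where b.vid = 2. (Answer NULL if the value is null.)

LEFT JOIN keeps every row from `vehicles a`; unmatched rows get NULL for `vehicles b`'s columns.
Matching on a.vid = b.vid. A NULL in a compared column never satisfies the condition.
- a row (vid=6): matches 4 b row(s) → 4 output row(s).
- a row (vid=NULL): no match → kept, b columns NULL.
- a row (vid=6): matches 4 b row(s) → 4 output row(s).
- a row (vid=6): matches 4 b row(s) → 4 output row(s).
- a row (vid=6): matches 4 b row(s) → 4 output row(s).
- a row (vid=2): matches 1 b row(s) → 1 output row(s).

PD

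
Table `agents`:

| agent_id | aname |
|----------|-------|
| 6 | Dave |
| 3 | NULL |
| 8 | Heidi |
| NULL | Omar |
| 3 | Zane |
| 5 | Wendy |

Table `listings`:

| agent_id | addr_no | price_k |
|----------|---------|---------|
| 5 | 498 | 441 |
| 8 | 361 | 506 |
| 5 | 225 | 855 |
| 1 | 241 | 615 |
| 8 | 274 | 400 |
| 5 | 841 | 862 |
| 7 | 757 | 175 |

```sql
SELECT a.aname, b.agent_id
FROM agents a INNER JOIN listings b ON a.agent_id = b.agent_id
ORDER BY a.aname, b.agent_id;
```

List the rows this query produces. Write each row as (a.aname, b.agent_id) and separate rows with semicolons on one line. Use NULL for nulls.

(Heidi, 8); (Heidi, 8); (Wendy, 5); (Wendy, 5); (Wendy, 5)

INNER JOIN keeps only pairs where the ON condition holds.
Matching on a.agent_id = b.agent_id. A NULL in a compared column never satisfies the condition.
Matched pairs: 5.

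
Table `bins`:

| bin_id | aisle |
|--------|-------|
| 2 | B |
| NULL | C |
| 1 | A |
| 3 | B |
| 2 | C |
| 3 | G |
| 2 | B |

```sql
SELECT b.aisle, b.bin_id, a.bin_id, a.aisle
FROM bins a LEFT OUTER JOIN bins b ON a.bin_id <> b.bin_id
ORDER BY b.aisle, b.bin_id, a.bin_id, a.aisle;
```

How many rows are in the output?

LEFT JOIN keeps every row from `bins a`; unmatched rows get NULL for `bins b`'s columns.
Matching on a.bin_id <> b.bin_id. A NULL in a compared column never satisfies the condition.
Matched pairs: 22; unmatched a rows kept: 1.
Total: 22 matched + 1 padded = 23 rows.

23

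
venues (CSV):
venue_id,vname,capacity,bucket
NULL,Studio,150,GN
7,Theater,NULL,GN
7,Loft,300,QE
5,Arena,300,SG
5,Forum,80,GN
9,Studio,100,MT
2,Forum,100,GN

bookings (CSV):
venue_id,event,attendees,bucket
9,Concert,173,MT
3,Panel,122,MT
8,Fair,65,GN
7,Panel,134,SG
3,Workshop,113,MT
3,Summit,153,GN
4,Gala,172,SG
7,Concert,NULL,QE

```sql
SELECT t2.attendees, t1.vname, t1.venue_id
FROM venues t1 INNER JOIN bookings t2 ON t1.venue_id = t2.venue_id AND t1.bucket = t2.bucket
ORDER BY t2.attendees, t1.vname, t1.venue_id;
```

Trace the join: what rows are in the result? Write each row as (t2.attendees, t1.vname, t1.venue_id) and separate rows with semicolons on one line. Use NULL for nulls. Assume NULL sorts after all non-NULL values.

INNER JOIN keeps only pairs where the ON condition holds.
Matching on t1.venue_id = t2.venue_id AND t1.bucket = t2.bucket. A NULL in a compared column never satisfies the condition.
- t1 row (venue_id=NULL, bucket=GN): no match → dropped.
- t1 row (venue_id=7, bucket=GN): no match → dropped.
- t1 row (venue_id=7, bucket=QE): matches 1 t2 row(s) → 1 output row(s).
- t1 row (venue_id=5, bucket=SG): no match → dropped.
- t1 row (venue_id=5, bucket=GN): no match → dropped.
- t1 row (venue_id=9, bucket=MT): matches 1 t2 row(s) → 1 output row(s).
- t1 row (venue_id=2, bucket=GN): no match → dropped.
After projecting and ordering:
t2.attendees | t1.vname | t1.venue_id
173 | Studio | 9
NULL | Loft | 7

(173, Studio, 9); (NULL, Loft, 7)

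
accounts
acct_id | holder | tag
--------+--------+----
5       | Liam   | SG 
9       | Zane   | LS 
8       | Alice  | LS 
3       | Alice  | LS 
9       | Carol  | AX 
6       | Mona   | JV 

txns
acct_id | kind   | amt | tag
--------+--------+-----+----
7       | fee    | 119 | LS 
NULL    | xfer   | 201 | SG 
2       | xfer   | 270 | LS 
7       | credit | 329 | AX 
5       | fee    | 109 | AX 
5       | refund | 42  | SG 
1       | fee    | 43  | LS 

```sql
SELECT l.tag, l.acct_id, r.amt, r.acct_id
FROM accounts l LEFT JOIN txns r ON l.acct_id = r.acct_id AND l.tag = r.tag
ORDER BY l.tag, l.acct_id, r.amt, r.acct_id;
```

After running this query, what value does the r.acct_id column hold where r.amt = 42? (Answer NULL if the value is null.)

5

LEFT JOIN keeps every row from `accounts`; unmatched rows get NULL for `txns`'s columns.
Matching on l.acct_id = r.acct_id AND l.tag = r.tag. A NULL in a compared column never satisfies the condition.
- l[0] acct_id=5, tag=SG → 1 match(es) in r → 1 row(s).
- l[1] acct_id=9, tag=LS → no match; kept with NULLs on the r side.
- l[2] acct_id=8, tag=LS → no match; kept with NULLs on the r side.
- l[3] acct_id=3, tag=LS → no match; kept with NULLs on the r side.
- l[4] acct_id=9, tag=AX → no match; kept with NULLs on the r side.
- l[5] acct_id=6, tag=JV → no match; kept with NULLs on the r side.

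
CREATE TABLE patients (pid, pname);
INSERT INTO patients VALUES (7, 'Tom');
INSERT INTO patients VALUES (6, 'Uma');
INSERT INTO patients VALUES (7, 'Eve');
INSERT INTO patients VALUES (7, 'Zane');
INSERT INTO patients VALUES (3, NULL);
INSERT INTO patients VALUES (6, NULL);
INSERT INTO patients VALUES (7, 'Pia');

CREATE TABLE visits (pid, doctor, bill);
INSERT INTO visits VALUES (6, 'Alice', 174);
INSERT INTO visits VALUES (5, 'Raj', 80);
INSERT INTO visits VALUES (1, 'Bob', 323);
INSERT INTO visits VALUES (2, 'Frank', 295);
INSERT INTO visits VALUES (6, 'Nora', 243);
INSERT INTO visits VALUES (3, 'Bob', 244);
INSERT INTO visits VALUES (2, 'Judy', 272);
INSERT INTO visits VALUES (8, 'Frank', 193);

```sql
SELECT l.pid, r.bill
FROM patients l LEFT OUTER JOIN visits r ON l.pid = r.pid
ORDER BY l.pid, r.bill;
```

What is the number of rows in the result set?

9

LEFT JOIN keeps every row from `patients`; unmatched rows get NULL for `visits`'s columns.
Matching on l.pid = r.pid.
- l (pid=7) has no partner → padded with NULL.
- l (pid=6) pairs with 2 row(s) of r.
- l (pid=7) has no partner → padded with NULL.
- l (pid=7) has no partner → padded with NULL.
- l (pid=3) pairs with 1 row(s) of r.
- l (pid=6) pairs with 2 row(s) of r.
- l (pid=7) has no partner → padded with NULL.
Total: 5 matched + 4 padded = 9 rows.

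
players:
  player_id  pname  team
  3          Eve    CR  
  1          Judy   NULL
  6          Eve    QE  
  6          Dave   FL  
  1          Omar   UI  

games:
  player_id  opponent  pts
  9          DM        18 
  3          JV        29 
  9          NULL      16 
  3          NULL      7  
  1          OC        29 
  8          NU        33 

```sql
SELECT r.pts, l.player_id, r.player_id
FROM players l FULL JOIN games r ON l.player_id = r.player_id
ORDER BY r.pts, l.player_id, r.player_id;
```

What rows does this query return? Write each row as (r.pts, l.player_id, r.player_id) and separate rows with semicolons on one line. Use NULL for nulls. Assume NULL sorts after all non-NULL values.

FULL OUTER JOIN keeps every row from both sides; unmatched rows get NULL for the other side's columns.
Matching on l.player_id = r.player_id.
- player_id=3: 2 matching r row(s), so 2 row(s) emitted.
- player_id=1: 1 matching r row(s), so 1 row(s) emitted.
- player_id=6: no r row matches, row kept with r columns NULL.
- player_id=6: no r row matches, row kept with r columns NULL.
- player_id=1: 1 matching r row(s), so 1 row(s) emitted.
- plus 3 unmatched r row(s), each kept with NULL l columns.
After projecting and ordering:
r.pts | l.player_id | r.player_id
7 | 3 | 3
16 | NULL | 9
18 | NULL | 9
29 | 1 | 1
29 | 1 | 1
29 | 3 | 3
33 | NULL | 8
NULL | 6 | NULL
NULL | 6 | NULL

(7, 3, 3); (16, NULL, 9); (18, NULL, 9); (29, 1, 1); (29, 1, 1); (29, 3, 3); (33, NULL, 8); (NULL, 6, NULL); (NULL, 6, NULL)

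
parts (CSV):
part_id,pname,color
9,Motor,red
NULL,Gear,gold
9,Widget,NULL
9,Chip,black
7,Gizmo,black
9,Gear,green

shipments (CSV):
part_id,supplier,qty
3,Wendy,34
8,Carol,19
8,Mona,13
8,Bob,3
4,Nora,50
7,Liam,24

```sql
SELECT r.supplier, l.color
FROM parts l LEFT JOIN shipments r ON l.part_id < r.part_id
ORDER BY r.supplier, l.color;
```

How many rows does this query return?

8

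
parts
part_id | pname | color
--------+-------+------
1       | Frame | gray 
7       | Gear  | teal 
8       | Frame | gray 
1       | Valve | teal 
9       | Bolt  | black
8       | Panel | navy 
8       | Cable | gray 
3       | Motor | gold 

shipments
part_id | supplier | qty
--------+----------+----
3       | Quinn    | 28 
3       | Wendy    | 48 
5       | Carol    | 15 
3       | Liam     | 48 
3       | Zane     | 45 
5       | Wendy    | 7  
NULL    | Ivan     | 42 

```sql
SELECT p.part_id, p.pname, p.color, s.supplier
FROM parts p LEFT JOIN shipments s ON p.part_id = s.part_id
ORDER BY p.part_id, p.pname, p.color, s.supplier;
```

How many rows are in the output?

LEFT JOIN keeps every row from `parts`; unmatched rows get NULL for `shipments`'s columns.
Matching on p.part_id = s.part_id. A NULL in a compared column never satisfies the condition.
- p row (part_id=1): no match → kept, s columns NULL.
- p row (part_id=7): no match → kept, s columns NULL.
- p row (part_id=8): no match → kept, s columns NULL.
- p row (part_id=1): no match → kept, s columns NULL.
- p row (part_id=9): no match → kept, s columns NULL.
- p row (part_id=8): no match → kept, s columns NULL.
- p row (part_id=8): no match → kept, s columns NULL.
- p row (part_id=3): matches 4 s row(s) → 4 output row(s).
Total: 4 matched + 7 padded = 11 rows.

11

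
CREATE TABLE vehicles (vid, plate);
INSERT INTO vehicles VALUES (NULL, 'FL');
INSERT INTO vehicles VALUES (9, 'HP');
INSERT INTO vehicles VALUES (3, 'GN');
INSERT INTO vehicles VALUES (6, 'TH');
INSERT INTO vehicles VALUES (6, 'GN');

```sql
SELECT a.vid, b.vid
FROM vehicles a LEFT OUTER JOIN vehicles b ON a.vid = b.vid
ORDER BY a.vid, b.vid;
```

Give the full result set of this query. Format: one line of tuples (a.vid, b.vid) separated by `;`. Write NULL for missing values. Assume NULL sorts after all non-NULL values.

(3, 3); (6, 6); (6, 6); (6, 6); (6, 6); (9, 9); (NULL, NULL)

LEFT JOIN keeps every row from `vehicles a`; unmatched rows get NULL for `vehicles b`'s columns.
Matching on a.vid = b.vid. A NULL in a compared column never satisfies the condition.
- a[0] vid=NULL → no match; kept with NULLs on the b side.
- a[1] vid=9 → 1 match(es) in b → 1 row(s).
- a[2] vid=3 → 1 match(es) in b → 1 row(s).
- a[3] vid=6 → 2 match(es) in b → 2 row(s).
- a[4] vid=6 → 2 match(es) in b → 2 row(s).
After projecting and ordering:
a.vid | b.vid
3 | 3
6 | 6
6 | 6
6 | 6
6 | 6
9 | 9
NULL | NULL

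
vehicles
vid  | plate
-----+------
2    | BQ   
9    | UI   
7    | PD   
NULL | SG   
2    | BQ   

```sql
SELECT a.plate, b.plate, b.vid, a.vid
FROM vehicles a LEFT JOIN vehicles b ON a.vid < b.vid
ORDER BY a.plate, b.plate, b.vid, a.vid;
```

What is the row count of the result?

7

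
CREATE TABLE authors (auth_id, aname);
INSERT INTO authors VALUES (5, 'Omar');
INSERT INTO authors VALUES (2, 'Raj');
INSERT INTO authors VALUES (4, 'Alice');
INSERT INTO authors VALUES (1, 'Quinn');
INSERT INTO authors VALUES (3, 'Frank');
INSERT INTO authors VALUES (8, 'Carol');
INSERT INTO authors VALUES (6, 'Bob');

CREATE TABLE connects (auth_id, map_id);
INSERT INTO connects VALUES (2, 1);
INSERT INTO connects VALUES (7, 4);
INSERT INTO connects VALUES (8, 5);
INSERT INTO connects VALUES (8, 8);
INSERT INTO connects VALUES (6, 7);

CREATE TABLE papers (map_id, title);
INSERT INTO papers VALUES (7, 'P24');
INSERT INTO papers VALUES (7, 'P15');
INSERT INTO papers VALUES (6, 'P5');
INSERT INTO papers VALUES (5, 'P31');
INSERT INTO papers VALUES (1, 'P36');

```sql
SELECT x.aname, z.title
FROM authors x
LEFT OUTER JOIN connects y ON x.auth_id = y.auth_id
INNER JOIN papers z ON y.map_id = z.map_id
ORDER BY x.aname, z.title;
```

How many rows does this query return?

4

Evaluate left to right. First `authors x LEFT JOIN connects y` on auth_id: 8 row(s).
Then INNER JOIN `papers z` on map_id: keep only rows whose y.map_id appears in z.
Result: 4 row(s).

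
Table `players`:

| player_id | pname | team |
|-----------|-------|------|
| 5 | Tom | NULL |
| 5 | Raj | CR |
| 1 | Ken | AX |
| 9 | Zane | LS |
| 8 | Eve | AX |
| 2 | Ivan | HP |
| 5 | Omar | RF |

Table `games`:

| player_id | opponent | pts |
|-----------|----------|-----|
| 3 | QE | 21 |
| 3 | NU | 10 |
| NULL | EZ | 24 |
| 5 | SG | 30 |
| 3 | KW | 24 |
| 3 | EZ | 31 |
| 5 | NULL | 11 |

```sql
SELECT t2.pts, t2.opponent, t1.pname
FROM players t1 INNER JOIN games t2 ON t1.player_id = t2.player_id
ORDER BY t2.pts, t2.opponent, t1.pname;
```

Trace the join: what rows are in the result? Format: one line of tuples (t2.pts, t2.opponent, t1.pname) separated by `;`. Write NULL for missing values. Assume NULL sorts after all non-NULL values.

(11, NULL, Omar); (11, NULL, Raj); (11, NULL, Tom); (30, SG, Omar); (30, SG, Raj); (30, SG, Tom)

INNER JOIN keeps only pairs where the ON condition holds.
Matching on t1.player_id = t2.player_id. A NULL in a compared column never satisfies the condition.
- t1 (player_id=5) pairs with 2 row(s) of t2.
- t1 (player_id=5) pairs with 2 row(s) of t2.
- t1 (player_id=1) has no partner → excluded.
- t1 (player_id=9) has no partner → excluded.
- t1 (player_id=8) has no partner → excluded.
- t1 (player_id=2) has no partner → excluded.
- t1 (player_id=5) pairs with 2 row(s) of t2.
After projecting and ordering:
t2.pts | t2.opponent | t1.pname
11 | NULL | Omar
11 | NULL | Raj
11 | NULL | Tom
30 | SG | Omar
30 | SG | Raj
30 | SG | Tom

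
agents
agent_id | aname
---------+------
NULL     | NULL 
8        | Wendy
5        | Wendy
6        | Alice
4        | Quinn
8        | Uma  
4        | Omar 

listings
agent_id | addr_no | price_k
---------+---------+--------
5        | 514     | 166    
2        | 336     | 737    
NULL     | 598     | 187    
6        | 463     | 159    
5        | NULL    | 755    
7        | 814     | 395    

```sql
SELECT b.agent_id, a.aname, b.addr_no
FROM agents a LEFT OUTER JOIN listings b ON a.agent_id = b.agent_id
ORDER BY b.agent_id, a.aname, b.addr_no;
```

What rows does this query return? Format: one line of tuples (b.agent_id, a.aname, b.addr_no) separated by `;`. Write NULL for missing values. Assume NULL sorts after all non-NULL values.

(5, Wendy, 514); (5, Wendy, NULL); (6, Alice, 463); (NULL, Omar, NULL); (NULL, Quinn, NULL); (NULL, Uma, NULL); (NULL, Wendy, NULL); (NULL, NULL, NULL)

LEFT JOIN keeps every row from `agents`; unmatched rows get NULL for `listings`'s columns.
Matching on a.agent_id = b.agent_id. A NULL in a compared column never satisfies the condition.
- a row (agent_id=NULL): no match → kept, b columns NULL.
- a row (agent_id=8): no match → kept, b columns NULL.
- a row (agent_id=5): matches 2 b row(s) → 2 output row(s).
- a row (agent_id=6): matches 1 b row(s) → 1 output row(s).
- a row (agent_id=4): no match → kept, b columns NULL.
- a row (agent_id=8): no match → kept, b columns NULL.
- a row (agent_id=4): no match → kept, b columns NULL.
After projecting and ordering:
b.agent_id | a.aname | b.addr_no
5 | Wendy | 514
5 | Wendy | NULL
6 | Alice | 463
NULL | Omar | NULL
NULL | Quinn | NULL
NULL | Uma | NULL
NULL | Wendy | NULL
NULL | NULL | NULL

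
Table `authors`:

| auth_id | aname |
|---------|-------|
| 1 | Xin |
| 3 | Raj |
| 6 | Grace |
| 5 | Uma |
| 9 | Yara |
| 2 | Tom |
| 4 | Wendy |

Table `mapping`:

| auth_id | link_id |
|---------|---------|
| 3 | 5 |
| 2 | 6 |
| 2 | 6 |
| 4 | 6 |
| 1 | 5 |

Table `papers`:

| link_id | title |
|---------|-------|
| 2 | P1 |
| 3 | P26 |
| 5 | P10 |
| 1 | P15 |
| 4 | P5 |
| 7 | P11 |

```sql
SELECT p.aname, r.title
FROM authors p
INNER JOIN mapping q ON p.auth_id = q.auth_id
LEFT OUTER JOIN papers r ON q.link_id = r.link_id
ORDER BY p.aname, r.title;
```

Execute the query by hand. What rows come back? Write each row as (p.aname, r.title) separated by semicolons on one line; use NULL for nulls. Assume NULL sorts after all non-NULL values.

(Raj, P10); (Tom, NULL); (Tom, NULL); (Wendy, NULL); (Xin, P10)

Joins associate left-to-right: authors INNER JOIN mapping on auth_id gives 5 intermediate row(s).
Then LEFT JOIN `papers r` on link_id: each of those 5 rows is kept; rows whose q.link_id has no match in r get NULL for r's columns.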